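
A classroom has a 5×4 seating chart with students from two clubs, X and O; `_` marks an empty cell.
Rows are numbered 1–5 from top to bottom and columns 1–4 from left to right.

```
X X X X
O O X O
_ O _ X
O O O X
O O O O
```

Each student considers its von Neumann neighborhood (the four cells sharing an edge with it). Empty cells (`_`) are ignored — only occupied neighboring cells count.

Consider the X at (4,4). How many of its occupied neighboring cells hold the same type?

Occupied neighbors of (4,4): (3,4)=X, (5,4)=O, (4,3)=O.
Same type (X): 1 of 3.

1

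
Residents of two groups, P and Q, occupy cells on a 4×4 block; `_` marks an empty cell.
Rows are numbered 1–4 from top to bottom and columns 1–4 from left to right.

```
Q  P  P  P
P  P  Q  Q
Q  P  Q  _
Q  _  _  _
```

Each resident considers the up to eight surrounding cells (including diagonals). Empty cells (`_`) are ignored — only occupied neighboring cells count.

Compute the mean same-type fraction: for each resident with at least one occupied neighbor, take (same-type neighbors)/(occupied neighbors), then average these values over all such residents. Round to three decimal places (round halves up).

0.417

(1,1)Q 0/3
(1,2)P 3/5
(1,3)P 3/5
(1,4)P 1/3
(2,1)P 3/5
(2,2)P 4/8
(2,3)Q 2/7
(2,4)Q 2/4
(3,1)Q 1/4
(3,2)P 2/6
(3,3)Q 2/4
(4,1)Q 1/2
Sum over 12 residents: 0/3 + 3/5 + 3/5 + 1/3 + 3/5 + 4/8 + 2/7 + 2/4 + 1/4 + 2/6 + 2/4 + 1/2 = 2101/420; mean = 2101/420 ÷ 12 = 2101/5040 = 0.416865… → 0.417.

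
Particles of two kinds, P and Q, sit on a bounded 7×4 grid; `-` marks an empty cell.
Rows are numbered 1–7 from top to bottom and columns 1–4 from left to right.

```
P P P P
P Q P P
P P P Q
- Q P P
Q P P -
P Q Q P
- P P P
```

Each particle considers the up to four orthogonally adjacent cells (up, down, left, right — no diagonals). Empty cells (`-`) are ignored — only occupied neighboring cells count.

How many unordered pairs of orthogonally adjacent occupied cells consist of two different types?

Scan each occupied cell's neighbors to the right and below so each pair is counted once.
From row 1: 1 unlike of 7 pairs (running 1/7).
From row 2: 4 unlike of 7 pairs (running 5/14).
From row 3: 3 unlike of 6 pairs (running 8/20).
From row 4: 2 unlike of 4 pairs (running 10/24).
From row 5: 4 unlike of 5 pairs (running 14/29).
From row 6: 4 unlike of 6 pairs (running 18/35).
From row 7: 0 unlike of 2 pairs (running 18/37).
Total adjacent occupied pairs: 37; unlike-type pairs: 18.

18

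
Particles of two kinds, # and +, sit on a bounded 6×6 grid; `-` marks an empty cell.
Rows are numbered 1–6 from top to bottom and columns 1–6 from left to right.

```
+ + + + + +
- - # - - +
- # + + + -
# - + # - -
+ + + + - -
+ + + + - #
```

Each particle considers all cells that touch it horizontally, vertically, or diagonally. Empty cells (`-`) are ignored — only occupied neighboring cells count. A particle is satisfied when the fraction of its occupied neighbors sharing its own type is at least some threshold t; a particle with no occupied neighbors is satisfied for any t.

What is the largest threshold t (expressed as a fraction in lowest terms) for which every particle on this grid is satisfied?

(1,1)+ 1/1
(1,2)+ 2/3
(1,3)+ 2/3
(1,4)+ 2/3
(1,5)+ 3/3
(1,6)+ 2/2
(2,3)# 1/6
(2,6)+ 3/3
(3,2)# 2/4
(3,3)+ 2/5
(3,4)+ 3/5
(3,5)+ 2/3
(4,1)# 1/3
(4,3)+ 5/7
(4,4)# 0/6
(5,1)+ 3/4
(5,2)+ 6/7
(5,3)+ 6/7
(5,4)+ 4/5
(6,1)+ 3/3
(6,2)+ 5/5
(6,3)+ 5/5
(6,4)+ 3/3
(6,6)# — no occupied neighbors
The smallest same-type fraction is 0/6 at (4,4), which reduces to 0/1. Any threshold above that leaves this particle unsatisfied.

0/1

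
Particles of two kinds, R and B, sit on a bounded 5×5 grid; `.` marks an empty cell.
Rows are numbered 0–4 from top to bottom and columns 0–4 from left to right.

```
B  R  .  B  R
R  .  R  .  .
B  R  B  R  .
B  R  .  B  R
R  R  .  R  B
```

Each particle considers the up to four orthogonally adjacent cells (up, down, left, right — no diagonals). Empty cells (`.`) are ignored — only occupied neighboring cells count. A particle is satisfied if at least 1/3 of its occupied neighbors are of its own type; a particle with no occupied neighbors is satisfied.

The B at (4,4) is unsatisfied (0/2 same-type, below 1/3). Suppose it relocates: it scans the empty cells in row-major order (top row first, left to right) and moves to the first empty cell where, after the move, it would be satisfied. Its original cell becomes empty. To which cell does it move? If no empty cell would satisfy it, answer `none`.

(0,2)

Vacating (4,4). Empty cells in order:
  (0,2): 1/3 same-type → satisfied — stop here.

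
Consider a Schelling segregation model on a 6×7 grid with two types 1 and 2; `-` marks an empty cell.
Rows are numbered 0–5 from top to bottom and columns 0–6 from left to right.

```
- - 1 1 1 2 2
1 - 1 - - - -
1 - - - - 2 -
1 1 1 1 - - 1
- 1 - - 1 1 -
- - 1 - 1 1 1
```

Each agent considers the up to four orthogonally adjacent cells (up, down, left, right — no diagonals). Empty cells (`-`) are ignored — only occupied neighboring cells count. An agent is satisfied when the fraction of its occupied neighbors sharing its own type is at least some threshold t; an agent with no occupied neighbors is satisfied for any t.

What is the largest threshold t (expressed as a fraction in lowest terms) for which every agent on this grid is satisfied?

1/2

(0,2)1 2/2
(0,3)1 2/2
(0,4)1 1/2
(0,5)2 1/2
(0,6)2 1/1
(1,0)1 1/1
(1,2)1 1/1
(2,0)1 2/2
(2,5)2 — no occupied neighbors
(3,0)1 2/2
(3,1)1 3/3
(3,2)1 2/2
(3,3)1 1/1
(3,6)1 — no occupied neighbors
(4,1)1 1/1
(4,4)1 2/2
(4,5)1 2/2
(5,2)1 — no occupied neighbors
(5,4)1 2/2
(5,5)1 3/3
(5,6)1 1/1
The smallest same-type fraction is 1/2 at (0,4), which reduces to 1/2. Any threshold above that leaves this agent unsatisfied.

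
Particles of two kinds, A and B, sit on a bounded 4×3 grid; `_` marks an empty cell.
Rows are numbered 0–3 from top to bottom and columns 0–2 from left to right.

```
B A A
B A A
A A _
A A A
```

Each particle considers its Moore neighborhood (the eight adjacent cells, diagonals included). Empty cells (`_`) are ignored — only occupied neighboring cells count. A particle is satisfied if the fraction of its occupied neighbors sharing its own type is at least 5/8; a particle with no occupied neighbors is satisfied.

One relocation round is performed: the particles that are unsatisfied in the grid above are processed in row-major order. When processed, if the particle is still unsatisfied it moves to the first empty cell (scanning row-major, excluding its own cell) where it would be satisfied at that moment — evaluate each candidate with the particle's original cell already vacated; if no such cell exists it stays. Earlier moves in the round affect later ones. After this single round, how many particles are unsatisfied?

Initially unsatisfied (in order): (0,0), (0,1), (1,0).
  (0,0): no empty cell satisfies it; stays.
  (0,1) → (2,2).
  (1,0): no empty cell satisfies it; stays.
Resulting grid:
B _ A
B A A
A A A
A A A
Unsatisfied now: (0,0), (1,0).

2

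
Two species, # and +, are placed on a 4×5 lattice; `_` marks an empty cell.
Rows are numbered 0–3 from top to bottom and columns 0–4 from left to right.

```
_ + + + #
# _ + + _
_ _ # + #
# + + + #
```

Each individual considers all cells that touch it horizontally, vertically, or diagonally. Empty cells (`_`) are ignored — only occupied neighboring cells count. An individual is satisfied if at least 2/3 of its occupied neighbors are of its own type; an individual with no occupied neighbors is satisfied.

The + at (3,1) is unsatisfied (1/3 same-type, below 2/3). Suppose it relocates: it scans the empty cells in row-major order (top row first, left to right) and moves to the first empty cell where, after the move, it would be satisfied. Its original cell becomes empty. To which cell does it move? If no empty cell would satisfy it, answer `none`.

Vacating (3,1). Empty cells in order:
  (0,0): 1/2 same-type → still unsatisfied.
  (1,1): 3/5 same-type → still unsatisfied.
  (1,4): 3/5 same-type → still unsatisfied.
  (2,0): 0/2 same-type → still unsatisfied.
  (2,1): 2/5 same-type → still unsatisfied.

none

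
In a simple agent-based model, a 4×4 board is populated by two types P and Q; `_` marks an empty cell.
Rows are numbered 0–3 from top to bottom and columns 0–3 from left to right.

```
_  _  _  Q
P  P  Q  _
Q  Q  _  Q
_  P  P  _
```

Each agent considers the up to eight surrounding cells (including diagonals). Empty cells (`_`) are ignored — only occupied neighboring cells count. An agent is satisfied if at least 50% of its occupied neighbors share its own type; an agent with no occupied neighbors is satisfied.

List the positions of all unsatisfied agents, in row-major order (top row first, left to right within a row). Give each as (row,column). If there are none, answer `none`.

(0,3)Q 1/1 ✓
(1,0)P 1/3 ✗
(1,1)P 1/4 ✗
(1,2)Q 3/4 ✓
(2,0)Q 1/4 ✗
(2,1)Q 2/6 ✗
(2,3)Q 1/2 ✓
(3,1)P 1/3 ✗
(3,2)P 1/3 ✗

(1,0), (1,1), (2,0), (2,1), (3,1), (3,2)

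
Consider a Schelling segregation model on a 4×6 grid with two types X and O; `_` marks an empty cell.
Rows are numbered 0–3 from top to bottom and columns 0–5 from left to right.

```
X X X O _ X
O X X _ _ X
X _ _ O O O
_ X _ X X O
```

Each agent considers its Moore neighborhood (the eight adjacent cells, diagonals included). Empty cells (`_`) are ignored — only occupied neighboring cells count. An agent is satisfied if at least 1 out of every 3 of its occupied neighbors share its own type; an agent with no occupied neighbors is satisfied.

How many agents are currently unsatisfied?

4

(0,0)X 2/3 ok
(0,1)X 4/5 ok
(0,2)X 3/4 ok
(0,3)O 0/2 unhappy
(0,5)X 1/1 ok
(1,0)O 0/4 unhappy
(1,1)X 5/6 ok
(1,2)X 3/5 ok
(1,5)X 1/3 ok
(2,0)X 2/3 ok
(2,3)O 1/4 unhappy
(2,4)O 3/6 ok
(2,5)O 2/4 ok
(3,1)X 1/1 ok
(3,3)X 1/3 ok
(3,4)X 1/5 unhappy
(3,5)O 2/3 ok
Unsatisfied: (0,3), (1,0), (2,3), (3,4) — 4 in total.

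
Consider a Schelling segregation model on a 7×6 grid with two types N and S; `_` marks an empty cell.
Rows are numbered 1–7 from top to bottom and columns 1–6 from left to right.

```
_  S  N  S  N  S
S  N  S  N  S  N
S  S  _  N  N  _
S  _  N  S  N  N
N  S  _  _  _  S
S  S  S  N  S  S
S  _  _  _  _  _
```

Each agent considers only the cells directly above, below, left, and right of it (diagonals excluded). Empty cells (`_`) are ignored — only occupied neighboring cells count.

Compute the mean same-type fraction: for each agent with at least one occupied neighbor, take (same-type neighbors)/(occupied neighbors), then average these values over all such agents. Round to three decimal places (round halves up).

Row 1: (1,2)S 0/2 · (1,3)N 0/3 · (1,4)S 0/3 · (1,5)N 0/3 · (1,6)S 0/2
Row 2: (2,1)S 1/2 · (2,2)N 0/4 · (2,3)S 0/3 · (2,4)N 1/4 · (2,5)S 0/4 · (2,6)N 0/2
Row 3: (3,1)S 3/3 · (3,2)S 1/2 · (3,4)N 2/3 · (3,5)N 2/3
Row 4: (4,1)S 1/2 · (4,3)N 0/1 · (4,4)S 0/3 · (4,5)N 2/3 · (4,6)N 1/2
Row 5: (5,1)N 0/3 · (5,2)S 1/2 · (5,6)S 1/2
Row 6: (6,1)S 2/3 · (6,2)S 3/3 · (6,3)S 1/2 · (6,4)N 0/2 · (6,5)S 1/2 · (6,6)S 2/2
Row 7: (7,1)S 1/1
Sum over 30 agents: 0/2 + 0/3 + 0/3 + 0/3 + 0/2 + 1/2 + 0/4 + 0/3 + 1/4 + 0/4 + 0/2 + 3/3 + 1/2 + 2/3 + 2/3 + 1/2 + 0/1 + 0/3 + 2/3 + 1/2 + 0/3 + 1/2 + 1/2 + 2/3 + 3/3 + 1/2 + 0/2 + 1/2 + 2/2 + 1/1 = 131/12; mean = 131/12 ÷ 30 = 131/360 = 0.363888… → 0.364.

0.364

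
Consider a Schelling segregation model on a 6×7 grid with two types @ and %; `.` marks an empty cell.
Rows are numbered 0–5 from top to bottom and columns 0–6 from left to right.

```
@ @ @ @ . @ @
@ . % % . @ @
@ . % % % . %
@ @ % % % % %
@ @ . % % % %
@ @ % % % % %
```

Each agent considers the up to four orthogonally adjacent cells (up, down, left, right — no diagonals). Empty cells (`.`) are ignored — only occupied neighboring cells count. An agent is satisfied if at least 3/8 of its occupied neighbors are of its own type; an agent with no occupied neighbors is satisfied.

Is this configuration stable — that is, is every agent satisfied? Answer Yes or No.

(0,0)@ 2/2 ok
(0,1)@ 2/2 ok
(0,2)@ 2/3 ok
(0,3)@ 1/2 ok
(0,5)@ 2/2 ok
(0,6)@ 2/2 ok
(1,0)@ 2/2 ok
(1,2)% 2/3 ok
(1,3)% 2/3 ok
(1,5)@ 2/2 ok
(1,6)@ 2/3 ok
(2,0)@ 2/2 ok
(2,2)% 3/3 ok
(2,3)% 4/4 ok
(2,4)% 2/2 ok
(2,6)% 1/2 ok
(3,0)@ 3/3 ok
(3,1)@ 2/3 ok
(3,2)% 2/3 ok
(3,3)% 4/4 ok
(3,4)% 4/4 ok
(3,5)% 3/3 ok
(3,6)% 3/3 ok
(4,0)@ 3/3 ok
(4,1)@ 3/3 ok
(4,3)% 3/3 ok
(4,4)% 4/4 ok
(4,5)% 4/4 ok
(4,6)% 3/3 ok
(5,0)@ 2/2 ok
(5,1)@ 2/3 ok
(5,2)% 1/2 ok
(5,3)% 3/3 ok
(5,4)% 3/3 ok
(5,5)% 3/3 ok
(5,6)% 2/2 ok
All meet the threshold, so the configuration is stable.

Yes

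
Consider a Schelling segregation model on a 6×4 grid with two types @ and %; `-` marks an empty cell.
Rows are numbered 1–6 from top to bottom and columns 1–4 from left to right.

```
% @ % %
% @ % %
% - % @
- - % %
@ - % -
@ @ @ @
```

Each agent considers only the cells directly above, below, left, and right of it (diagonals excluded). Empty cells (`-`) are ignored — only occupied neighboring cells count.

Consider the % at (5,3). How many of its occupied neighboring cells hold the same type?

1

Occupied neighbors of (5,3): (4,3)=%, (6,3)=@.
Same type (%): 1 of 2.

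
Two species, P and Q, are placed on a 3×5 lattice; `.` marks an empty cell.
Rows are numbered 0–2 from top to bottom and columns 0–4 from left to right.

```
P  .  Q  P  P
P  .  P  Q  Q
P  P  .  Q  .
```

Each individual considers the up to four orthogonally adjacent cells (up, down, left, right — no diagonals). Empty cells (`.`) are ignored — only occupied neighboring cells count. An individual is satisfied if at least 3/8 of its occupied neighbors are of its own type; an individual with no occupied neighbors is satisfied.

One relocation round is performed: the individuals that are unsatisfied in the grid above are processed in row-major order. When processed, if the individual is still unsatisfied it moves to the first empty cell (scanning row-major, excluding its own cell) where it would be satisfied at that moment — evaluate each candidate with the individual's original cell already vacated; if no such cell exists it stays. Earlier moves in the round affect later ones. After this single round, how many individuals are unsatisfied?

Initially unsatisfied (in order): (0,2), (0,3), (1,2).
  (0,2) → (2,4).
  (0,3): now satisfied by earlier moves; stays.
  (1,2) → (0,1).
Resulting grid:
P P . P P
P . . Q Q
P P . Q Q
All satisfied now.

0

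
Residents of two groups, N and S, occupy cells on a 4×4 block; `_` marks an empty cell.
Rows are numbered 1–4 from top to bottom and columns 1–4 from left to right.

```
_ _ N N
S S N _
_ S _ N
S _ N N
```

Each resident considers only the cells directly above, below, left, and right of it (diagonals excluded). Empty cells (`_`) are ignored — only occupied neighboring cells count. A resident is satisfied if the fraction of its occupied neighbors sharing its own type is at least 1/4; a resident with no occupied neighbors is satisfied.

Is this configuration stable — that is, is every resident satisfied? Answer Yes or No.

Yes

(1,3)N 2/2 ok
(1,4)N 1/1 ok
(2,1)S 1/1 ok
(2,2)S 2/3 ok
(2,3)N 1/2 ok
(3,2)S 1/1 ok
(3,4)N 1/1 ok
(4,1)S 0/0 ok
(4,3)N 1/1 ok
(4,4)N 2/2 ok
All meet the threshold, so the configuration is stable.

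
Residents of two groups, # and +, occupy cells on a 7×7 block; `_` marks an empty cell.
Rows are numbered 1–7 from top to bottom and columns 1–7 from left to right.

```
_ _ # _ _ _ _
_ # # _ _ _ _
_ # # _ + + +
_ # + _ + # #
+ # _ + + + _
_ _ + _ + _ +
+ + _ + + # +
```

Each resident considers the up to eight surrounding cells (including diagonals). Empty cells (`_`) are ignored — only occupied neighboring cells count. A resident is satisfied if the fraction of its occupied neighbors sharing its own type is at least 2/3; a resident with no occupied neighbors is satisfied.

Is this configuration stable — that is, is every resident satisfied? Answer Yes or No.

No

Row 1: (1,3)# 2/2 satisfied
Row 2: (2,2)# 4/4 satisfied · (2,3)# 4/4 satisfied
Row 3: (3,2)# 4/5 satisfied · (3,3)# 4/5 satisfied · (3,5)+ 2/3 satisfied · (3,6)+ 3/5 not · (3,7)+ 1/3 not
Row 4: (4,2)# 3/5 not · (4,3)+ 1/5 not · (4,5)+ 5/6 satisfied · (4,6)# 1/7 not · (4,7)# 1/4 not
Row 5: (5,1)+ 0/2 not · (5,2)# 1/4 not · (5,4)+ 5/5 satisfied · (5,5)+ 4/5 satisfied · (5,6)+ 4/6 satisfied
Row 6: (6,3)+ 3/4 satisfied · (6,5)+ 5/6 satisfied · (6,7)+ 2/3 satisfied
Row 7: (7,1)+ 1/1 satisfied · (7,2)+ 2/2 satisfied · (7,4)+ 3/3 satisfied · (7,5)+ 2/3 satisfied · (7,6)# 0/4 not · (7,7)+ 1/2 not
For instance (3,6) has only 3/5 same-type neighbors, below 2/3.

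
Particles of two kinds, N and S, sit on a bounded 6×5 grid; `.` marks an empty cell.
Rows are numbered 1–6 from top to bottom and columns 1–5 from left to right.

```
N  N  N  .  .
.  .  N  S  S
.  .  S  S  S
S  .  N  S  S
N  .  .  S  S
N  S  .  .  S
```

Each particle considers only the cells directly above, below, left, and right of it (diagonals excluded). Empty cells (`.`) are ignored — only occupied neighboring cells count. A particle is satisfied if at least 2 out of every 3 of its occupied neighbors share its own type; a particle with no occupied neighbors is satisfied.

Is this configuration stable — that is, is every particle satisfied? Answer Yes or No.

(1,1)N 1/1 ok
(1,2)N 2/2 ok
(1,3)N 2/2 ok
(2,3)N 1/3 unhappy
(2,4)S 2/3 ok
(2,5)S 2/2 ok
(3,3)S 1/3 unhappy
(3,4)S 4/4 ok
(3,5)S 3/3 ok
(4,1)S 0/1 unhappy
(4,3)N 0/2 unhappy
(4,4)S 3/4 ok
(4,5)S 3/3 ok
(5,1)N 1/2 unhappy
(5,4)S 2/2 ok
(5,5)S 3/3 ok
(6,1)N 1/2 unhappy
(6,2)S 0/1 unhappy
(6,5)S 1/1 ok
For instance (2,3) has only 1/3 same-type neighbors, below 2/3.

No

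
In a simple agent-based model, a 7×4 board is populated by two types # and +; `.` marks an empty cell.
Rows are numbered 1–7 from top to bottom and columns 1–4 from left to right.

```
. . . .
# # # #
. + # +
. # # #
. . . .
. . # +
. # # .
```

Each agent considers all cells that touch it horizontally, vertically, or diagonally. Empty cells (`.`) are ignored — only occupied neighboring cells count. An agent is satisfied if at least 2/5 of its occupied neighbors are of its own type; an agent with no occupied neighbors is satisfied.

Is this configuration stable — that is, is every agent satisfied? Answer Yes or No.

No

Row 2: (2,1)# 1/2 ✓ · (2,2)# 3/4 ✓ · (2,3)# 3/5 ✓ · (2,4)# 2/3 ✓
Row 3: (3,2)+ 0/6 ✗ · (3,3)# 6/8 ✓ · (3,4)+ 0/5 ✗
Row 4: (4,2)# 2/3 ✓ · (4,3)# 3/5 ✓ · (4,4)# 2/3 ✓
Row 6: (6,3)# 2/3 ✓ · (6,4)+ 0/2 ✗
Row 7: (7,2)# 2/2 ✓ · (7,3)# 2/3 ✓
For instance (3,2) has only 0/6 same-type neighbors, below 2/5.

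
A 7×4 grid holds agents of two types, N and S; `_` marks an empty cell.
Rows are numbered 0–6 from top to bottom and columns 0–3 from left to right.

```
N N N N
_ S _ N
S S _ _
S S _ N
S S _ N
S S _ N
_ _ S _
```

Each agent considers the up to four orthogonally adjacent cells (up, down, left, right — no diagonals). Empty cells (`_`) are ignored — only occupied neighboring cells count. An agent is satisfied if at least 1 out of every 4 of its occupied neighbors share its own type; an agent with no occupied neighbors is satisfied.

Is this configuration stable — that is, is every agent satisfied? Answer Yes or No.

Row 0: (0,0)N 1/1 satisfied · (0,1)N 2/3 satisfied · (0,2)N 2/2 satisfied · (0,3)N 2/2 satisfied
Row 1: (1,1)S 1/2 satisfied · (1,3)N 1/1 satisfied
Row 2: (2,0)S 2/2 satisfied · (2,1)S 3/3 satisfied
Row 3: (3,0)S 3/3 satisfied · (3,1)S 3/3 satisfied · (3,3)N 1/1 satisfied
Row 4: (4,0)S 3/3 satisfied · (4,1)S 3/3 satisfied · (4,3)N 2/2 satisfied
Row 5: (5,0)S 2/2 satisfied · (5,1)S 2/2 satisfied · (5,3)N 1/1 satisfied
Row 6: (6,2)S 0/0 satisfied
All meet the threshold, so the configuration is stable.

Yes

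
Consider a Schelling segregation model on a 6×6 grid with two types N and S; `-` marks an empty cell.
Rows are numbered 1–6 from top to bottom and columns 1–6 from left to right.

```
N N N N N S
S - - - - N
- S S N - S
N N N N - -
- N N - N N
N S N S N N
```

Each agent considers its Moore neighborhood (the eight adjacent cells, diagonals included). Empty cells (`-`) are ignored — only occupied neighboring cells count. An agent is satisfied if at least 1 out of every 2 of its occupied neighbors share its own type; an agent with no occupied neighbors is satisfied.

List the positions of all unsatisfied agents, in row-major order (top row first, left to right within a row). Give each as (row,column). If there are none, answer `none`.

(1,6), (2,1), (2,6), (3,2), (3,3), (3,6), (6,2), (6,4)

Row 1: (1,1)N 1/2 ✓ · (1,2)N 2/3 ✓ · (1,3)N 2/2 ✓ · (1,4)N 2/2 ✓ · (1,5)N 2/3 ✓ · (1,6)S 0/2 ✗
Row 2: (2,1)S 1/3 ✗ · (2,6)N 1/3 ✗
Row 3: (3,2)S 2/5 ✗ · (3,3)S 1/5 ✗ · (3,4)N 2/3 ✓ · (3,6)S 0/1 ✗
Row 4: (4,1)N 2/3 ✓ · (4,2)N 4/6 ✓ · (4,3)N 5/7 ✓ · (4,4)N 4/5 ✓
Row 5: (5,2)N 6/7 ✓ · (5,3)N 5/7 ✓ · (5,5)N 4/5 ✓ · (5,6)N 3/3 ✓
Row 6: (6,1)N 1/2 ✓ · (6,2)S 0/4 ✗ · (6,3)N 2/4 ✓ · (6,4)S 0/4 ✗ · (6,5)N 3/4 ✓ · (6,6)N 3/3 ✓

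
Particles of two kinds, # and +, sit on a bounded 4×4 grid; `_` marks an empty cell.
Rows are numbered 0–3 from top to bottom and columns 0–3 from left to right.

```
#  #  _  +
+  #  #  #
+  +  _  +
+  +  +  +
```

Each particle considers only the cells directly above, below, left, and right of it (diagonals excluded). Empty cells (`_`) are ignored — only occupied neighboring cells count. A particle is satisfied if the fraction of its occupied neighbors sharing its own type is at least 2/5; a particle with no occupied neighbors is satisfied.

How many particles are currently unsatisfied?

Row 0: (0,0)# 1/2 ✓ · (0,1)# 2/2 ✓ · (0,3)+ 0/1 ✗
Row 1: (1,0)+ 1/3 ✗ · (1,1)# 2/4 ✓ · (1,2)# 2/2 ✓ · (1,3)# 1/3 ✗
Row 2: (2,0)+ 3/3 ✓ · (2,1)+ 2/3 ✓ · (2,3)+ 1/2 ✓
Row 3: (3,0)+ 2/2 ✓ · (3,1)+ 3/3 ✓ · (3,2)+ 2/2 ✓ · (3,3)+ 2/2 ✓
Unsatisfied: (0,3), (1,0), (1,3) — 3 in total.

3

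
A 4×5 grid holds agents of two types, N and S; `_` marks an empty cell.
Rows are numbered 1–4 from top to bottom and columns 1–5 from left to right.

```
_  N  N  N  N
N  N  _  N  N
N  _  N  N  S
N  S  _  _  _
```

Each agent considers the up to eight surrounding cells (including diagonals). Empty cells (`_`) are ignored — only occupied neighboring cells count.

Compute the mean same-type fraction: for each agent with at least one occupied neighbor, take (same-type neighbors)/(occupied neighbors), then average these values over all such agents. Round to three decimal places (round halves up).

(1,2)N 3/3
(1,3)N 4/4
(1,4)N 4/4
(1,5)N 3/3
(2,1)N 3/3
(2,2)N 5/5
(2,4)N 6/7
(2,5)N 4/5
(3,1)N 3/4
(3,3)N 3/4
(3,4)N 3/4
(3,5)S 0/3
(4,1)N 1/2
(4,2)S 0/3
Sum over 14 agents: 3/3 + 4/4 + 4/4 + 3/3 + 3/3 + 5/5 + 6/7 + 4/5 + 3/4 + 3/4 + 3/4 + 0/3 + 1/2 + 0/3 = 1457/140; mean = 1457/140 ÷ 14 = 1457/1960 = 0.743367… → 0.743.

0.743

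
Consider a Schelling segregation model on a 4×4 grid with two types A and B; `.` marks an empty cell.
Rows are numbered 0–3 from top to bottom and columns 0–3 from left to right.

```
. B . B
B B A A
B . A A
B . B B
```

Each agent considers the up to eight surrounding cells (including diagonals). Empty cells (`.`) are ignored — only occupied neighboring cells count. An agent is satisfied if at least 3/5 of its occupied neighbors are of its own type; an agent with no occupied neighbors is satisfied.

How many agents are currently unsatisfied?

Row 0: (0,1)B 2/3 satisfied · (0,3)B 0/2 not
Row 1: (1,0)B 3/3 satisfied · (1,1)B 3/5 satisfied · (1,2)A 3/6 not · (1,3)A 3/4 satisfied
Row 2: (2,0)B 3/3 satisfied · (2,2)A 3/6 not · (2,3)A 3/5 satisfied
Row 3: (3,0)B 1/1 satisfied · (3,2)B 1/3 not · (3,3)B 1/3 not
Unsatisfied: (0,3), (1,2), (2,2), (3,2), (3,3) — 5 in total.

5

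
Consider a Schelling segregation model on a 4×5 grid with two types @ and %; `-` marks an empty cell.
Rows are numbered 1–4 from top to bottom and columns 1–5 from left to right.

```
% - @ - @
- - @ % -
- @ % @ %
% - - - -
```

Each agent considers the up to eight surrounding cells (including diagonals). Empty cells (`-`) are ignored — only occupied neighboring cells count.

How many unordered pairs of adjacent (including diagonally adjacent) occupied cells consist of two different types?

Scan each occupied cell's neighbors to the right and below (and the two forward diagonals) so each pair is counted once.
From row 1: 2 unlike of 3 pairs (running 2/3).
From row 2: 3 unlike of 7 pairs (running 5/10).
From row 3: 4 unlike of 4 pairs (running 9/14).
Total adjacent occupied pairs: 14; unlike-type pairs: 9.

9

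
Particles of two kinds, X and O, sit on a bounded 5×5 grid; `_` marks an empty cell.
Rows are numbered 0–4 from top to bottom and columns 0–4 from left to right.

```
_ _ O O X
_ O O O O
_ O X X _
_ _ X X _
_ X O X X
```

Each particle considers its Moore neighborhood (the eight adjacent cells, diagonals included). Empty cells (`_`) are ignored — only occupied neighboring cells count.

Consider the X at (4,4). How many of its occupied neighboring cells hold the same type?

2

Occupied neighbors of (4,4): (3,3)=X, (4,3)=X.
Same type (X): 2 of 2.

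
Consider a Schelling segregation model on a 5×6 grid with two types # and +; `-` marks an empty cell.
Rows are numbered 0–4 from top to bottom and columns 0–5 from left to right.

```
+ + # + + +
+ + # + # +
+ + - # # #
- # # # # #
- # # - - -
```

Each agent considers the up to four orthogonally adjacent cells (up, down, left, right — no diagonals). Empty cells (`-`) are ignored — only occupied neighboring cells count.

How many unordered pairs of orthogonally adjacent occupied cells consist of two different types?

Scan each occupied cell's neighbors to the right and below so each pair is counted once.
Row 0: +(0,0)–+(0,1)= +(0,0)–+(1,0)= +(0,1)–#(0,2)≠ +(0,1)–+(1,1)= #(0,2)–+(0,3)≠ #(0,2)–#(1,2)= +(0,3)–+(0,4)= +(0,3)–+(1,3)= +(0,4)–+(0,5)= +(0,4)–#(1,4)≠ +(0,5)–+(1,5)=  → 3/11 unlike.
Row 1: +(1,0)–+(1,1)= +(1,0)–+(2,0)= +(1,1)–#(1,2)≠ +(1,1)–+(2,1)= #(1,2)–+(1,3)≠ +(1,3)–#(1,4)≠ +(1,3)–#(2,3)≠ #(1,4)–+(1,5)≠ #(1,4)–#(2,4)= +(1,5)–#(2,5)≠  → 6/10 unlike.
Row 2: +(2,0)–+(2,1)= +(2,1)–#(3,1)≠ #(2,3)–#(2,4)= #(2,3)–#(3,3)= #(2,4)–#(2,5)= #(2,4)–#(3,4)= #(2,5)–#(3,5)=  → 1/7 unlike.
Row 3: #(3,1)–#(3,2)= #(3,1)–#(4,1)= #(3,2)–#(3,3)= #(3,2)–#(4,2)= #(3,3)–#(3,4)= #(3,4)–#(3,5)=  → 0/6 unlike.
Row 4: #(4,1)–#(4,2)=  → 0/1 unlike.
Total adjacent occupied pairs: 35; unlike-type pairs: 10.

10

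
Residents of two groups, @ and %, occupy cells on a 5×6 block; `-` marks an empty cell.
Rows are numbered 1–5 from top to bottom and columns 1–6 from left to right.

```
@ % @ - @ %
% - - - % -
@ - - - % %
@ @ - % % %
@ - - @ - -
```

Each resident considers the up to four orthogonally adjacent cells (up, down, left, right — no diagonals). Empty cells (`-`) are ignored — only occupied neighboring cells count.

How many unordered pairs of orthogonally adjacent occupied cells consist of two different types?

7

Scan each occupied cell's neighbors to the right and below so each pair is counted once.
From row 1: 5 unlike of 5 pairs (running 5/5).
From row 2: 1 unlike of 2 pairs (running 6/7).
From row 3: 0 unlike of 4 pairs (running 6/11).
From row 4: 1 unlike of 5 pairs (running 7/16).
Total adjacent occupied pairs: 16; unlike-type pairs: 7.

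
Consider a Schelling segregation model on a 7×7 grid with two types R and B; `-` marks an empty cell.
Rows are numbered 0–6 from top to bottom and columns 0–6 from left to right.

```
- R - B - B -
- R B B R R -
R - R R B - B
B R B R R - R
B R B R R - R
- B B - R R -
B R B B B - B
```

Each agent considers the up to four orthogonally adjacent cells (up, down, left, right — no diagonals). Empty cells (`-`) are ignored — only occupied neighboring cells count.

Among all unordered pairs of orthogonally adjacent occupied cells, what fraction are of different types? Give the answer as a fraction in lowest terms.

22/43

Scan each occupied cell's neighbors to the right and below so each pair is counted once.
Row 0: R(0,1)–R(1,1)= B(0,3)–B(1,3)= B(0,5)–R(1,5)≠  → 1/3 unlike.
Row 1: R(1,1)–B(1,2)≠ B(1,2)–B(1,3)= B(1,2)–R(2,2)≠ B(1,3)–R(1,4)≠ B(1,3)–R(2,3)≠ R(1,4)–R(1,5)= R(1,4)–B(2,4)≠  → 5/7 unlike.
Row 2: R(2,0)–B(3,0)≠ R(2,2)–R(2,3)= R(2,2)–B(3,2)≠ R(2,3)–B(2,4)≠ R(2,3)–R(3,3)= B(2,4)–R(3,4)≠ B(2,6)–R(3,6)≠  → 5/7 unlike.
Row 3: B(3,0)–R(3,1)≠ B(3,0)–B(4,0)= R(3,1)–B(3,2)≠ R(3,1)–R(4,1)= B(3,2)–R(3,3)≠ B(3,2)–B(4,2)= R(3,3)–R(3,4)= R(3,3)–R(4,3)= R(3,4)–R(4,4)= R(3,6)–R(4,6)=  → 3/10 unlike.
Row 4: B(4,0)–R(4,1)≠ R(4,1)–B(4,2)≠ R(4,1)–B(5,1)≠ B(4,2)–R(4,3)≠ B(4,2)–B(5,2)= R(4,3)–R(4,4)= R(4,4)–R(5,4)=  → 4/7 unlike.
Row 5: B(5,1)–B(5,2)= B(5,1)–R(6,1)≠ B(5,2)–B(6,2)= R(5,4)–R(5,5)= R(5,4)–B(6,4)≠  → 2/5 unlike.
Row 6: B(6,0)–R(6,1)≠ R(6,1)–B(6,2)≠ B(6,2)–B(6,3)= B(6,3)–B(6,4)=  → 2/4 unlike.
Total adjacent occupied pairs: 43; unlike-type pairs: 22.
22/43 is already in lowest terms.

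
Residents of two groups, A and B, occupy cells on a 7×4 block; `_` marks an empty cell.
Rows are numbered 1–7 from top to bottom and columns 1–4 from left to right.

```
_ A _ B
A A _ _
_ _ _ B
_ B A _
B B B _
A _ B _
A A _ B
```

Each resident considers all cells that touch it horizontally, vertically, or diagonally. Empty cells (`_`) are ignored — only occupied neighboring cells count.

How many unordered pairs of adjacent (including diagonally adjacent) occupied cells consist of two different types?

7

Scan each occupied cell's neighbors to the right and below (and the two forward diagonals) so each pair is counted once.
From row 1: 0 unlike of 2 pairs (running 0/2).
From row 2: 0 unlike of 1 pairs (running 0/3).
From row 3: 1 unlike of 1 pairs (running 1/4).
From row 4: 3 unlike of 6 pairs (running 4/10).
From row 5: 2 unlike of 6 pairs (running 6/16).
From row 6: 1 unlike of 4 pairs (running 7/20).
From row 7: 0 unlike of 1 pairs (running 7/21).
Total adjacent occupied pairs: 21; unlike-type pairs: 7.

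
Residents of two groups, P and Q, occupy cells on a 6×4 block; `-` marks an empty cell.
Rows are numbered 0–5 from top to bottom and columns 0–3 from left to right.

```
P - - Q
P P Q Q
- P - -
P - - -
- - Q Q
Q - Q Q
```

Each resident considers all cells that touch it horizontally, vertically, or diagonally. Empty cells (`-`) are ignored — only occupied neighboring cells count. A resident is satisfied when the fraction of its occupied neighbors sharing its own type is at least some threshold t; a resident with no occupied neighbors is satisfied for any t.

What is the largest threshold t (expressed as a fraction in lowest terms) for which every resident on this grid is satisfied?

1/2

(0,0)P 2/2
(0,3)Q 2/2
(1,0)P 3/3
(1,1)P 3/4
(1,2)Q 2/4
(1,3)Q 2/2
(2,1)P 3/4
(3,0)P 1/1
(4,2)Q 3/3
(4,3)Q 3/3
(5,0)Q — no occupied neighbors
(5,2)Q 3/3
(5,3)Q 3/3
The smallest same-type fraction is 2/4 at (1,2), which reduces to 1/2. Any threshold above that leaves this resident unsatisfied.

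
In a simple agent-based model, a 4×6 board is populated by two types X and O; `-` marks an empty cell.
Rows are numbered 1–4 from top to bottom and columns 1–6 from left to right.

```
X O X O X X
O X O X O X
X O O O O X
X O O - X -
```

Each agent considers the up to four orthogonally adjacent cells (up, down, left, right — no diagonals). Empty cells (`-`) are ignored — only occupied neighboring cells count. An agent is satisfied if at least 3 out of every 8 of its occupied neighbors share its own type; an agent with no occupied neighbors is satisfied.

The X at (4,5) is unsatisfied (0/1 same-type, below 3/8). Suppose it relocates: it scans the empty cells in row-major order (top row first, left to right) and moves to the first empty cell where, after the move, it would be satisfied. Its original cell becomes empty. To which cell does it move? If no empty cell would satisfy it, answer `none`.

Vacating (4,5). Empty cells in order:
  (4,4): 0/2 same-type → still unsatisfied.
  (4,6): 1/1 same-type → satisfied — stop here.

(4,6)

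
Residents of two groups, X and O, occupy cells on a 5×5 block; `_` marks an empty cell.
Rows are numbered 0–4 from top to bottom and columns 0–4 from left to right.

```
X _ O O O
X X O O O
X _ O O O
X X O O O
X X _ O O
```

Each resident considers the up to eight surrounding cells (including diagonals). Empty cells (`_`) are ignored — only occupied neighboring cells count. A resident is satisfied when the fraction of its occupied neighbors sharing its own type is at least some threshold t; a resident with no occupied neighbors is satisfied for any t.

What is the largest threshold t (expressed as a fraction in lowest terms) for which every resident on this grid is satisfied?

(0,0)X 2/2
(0,2)O 3/4
(0,3)O 5/5
(0,4)O 3/3
(1,0)X 3/3
(1,1)X 3/6
(1,2)O 5/6
(1,3)O 8/8
(1,4)O 5/5
(2,0)X 4/4
(2,2)O 5/7
(2,3)O 8/8
(2,4)O 5/5
(3,0)X 4/4
(3,1)X 4/6
(3,2)O 4/6
(3,3)O 7/7
(3,4)O 5/5
(4,0)X 3/3
(4,1)X 3/4
(4,3)O 4/4
(4,4)O 3/3
The smallest same-type fraction is 3/6 at (1,1), which reduces to 1/2. Any threshold above that leaves this resident unsatisfied.

1/2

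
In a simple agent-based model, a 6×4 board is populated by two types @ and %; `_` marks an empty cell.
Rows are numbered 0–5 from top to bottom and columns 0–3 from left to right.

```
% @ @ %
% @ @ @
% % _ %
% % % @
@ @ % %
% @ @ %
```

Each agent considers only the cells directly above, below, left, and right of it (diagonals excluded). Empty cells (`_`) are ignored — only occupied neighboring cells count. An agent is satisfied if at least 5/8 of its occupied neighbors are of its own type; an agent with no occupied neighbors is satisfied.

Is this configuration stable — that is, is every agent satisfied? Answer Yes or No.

No

Row 0: (0,0)% 1/2 not · (0,1)@ 2/3 satisfied · (0,2)@ 2/3 satisfied · (0,3)% 0/2 not
Row 1: (1,0)% 2/3 satisfied · (1,1)@ 2/4 not · (1,2)@ 3/3 satisfied · (1,3)@ 1/3 not
Row 2: (2,0)% 3/3 satisfied · (2,1)% 2/3 satisfied · (2,3)% 0/2 not
Row 3: (3,0)% 2/3 satisfied · (3,1)% 3/4 satisfied · (3,2)% 2/3 satisfied · (3,3)@ 0/3 not
Row 4: (4,0)@ 1/3 not · (4,1)@ 2/4 not · (4,2)% 2/4 not · (4,3)% 2/3 satisfied
Row 5: (5,0)% 0/2 not · (5,1)@ 2/3 satisfied · (5,2)@ 1/3 not · (5,3)% 1/2 not
For instance (0,0) has only 1/2 same-type neighbors, below 5/8.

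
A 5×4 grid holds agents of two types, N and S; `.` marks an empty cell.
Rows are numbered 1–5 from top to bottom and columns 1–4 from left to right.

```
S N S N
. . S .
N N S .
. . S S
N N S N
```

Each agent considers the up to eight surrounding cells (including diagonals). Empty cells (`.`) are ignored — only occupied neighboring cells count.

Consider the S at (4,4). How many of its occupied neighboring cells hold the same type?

Occupied neighbors of (4,4): (3,3)=S, (4,3)=S, (5,3)=S, (5,4)=N.
Same type (S): 3 of 4.

3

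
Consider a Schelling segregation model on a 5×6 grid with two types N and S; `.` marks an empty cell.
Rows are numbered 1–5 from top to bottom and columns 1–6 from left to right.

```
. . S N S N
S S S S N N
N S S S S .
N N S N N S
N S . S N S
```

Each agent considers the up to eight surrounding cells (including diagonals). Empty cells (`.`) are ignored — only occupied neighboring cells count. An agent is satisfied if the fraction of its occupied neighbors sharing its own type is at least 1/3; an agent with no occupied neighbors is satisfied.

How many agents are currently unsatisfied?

6

Row 1: (1,3)S 3/4 ✓ · (1,4)N 1/5 ✗ · (1,5)S 1/5 ✗ · (1,6)N 2/3 ✓
Row 2: (2,1)S 2/3 ✓ · (2,2)S 5/6 ✓ · (2,3)S 6/7 ✓ · (2,4)S 6/8 ✓ · (2,5)N 3/7 ✓ · (2,6)N 2/4 ✓
Row 3: (3,1)N 2/5 ✓ · (3,2)S 5/8 ✓ · (3,3)S 6/8 ✓ · (3,4)S 5/8 ✓ · (3,5)S 3/7 ✓
Row 4: (4,1)N 3/5 ✓ · (4,2)N 3/7 ✓ · (4,3)S 5/7 ✓ · (4,4)N 2/7 ✗ · (4,5)N 2/7 ✗ · (4,6)S 2/4 ✓
Row 5: (5,1)N 2/3 ✓ · (5,2)S 1/4 ✗ · (5,4)S 1/4 ✗ · (5,5)N 2/5 ✓ · (5,6)S 1/3 ✓
Unsatisfied: (1,4), (1,5), (4,4), (4,5), (5,2), (5,4) — 6 in total.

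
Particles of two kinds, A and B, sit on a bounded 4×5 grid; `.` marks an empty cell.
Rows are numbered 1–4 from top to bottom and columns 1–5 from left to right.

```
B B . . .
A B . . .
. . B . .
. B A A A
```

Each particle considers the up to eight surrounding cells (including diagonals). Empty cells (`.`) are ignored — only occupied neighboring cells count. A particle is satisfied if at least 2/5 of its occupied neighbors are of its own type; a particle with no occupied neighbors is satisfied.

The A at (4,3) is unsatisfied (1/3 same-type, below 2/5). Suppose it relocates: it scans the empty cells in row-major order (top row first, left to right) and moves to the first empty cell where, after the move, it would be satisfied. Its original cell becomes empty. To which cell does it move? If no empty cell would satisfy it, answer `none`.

(1,4)

Vacating (4,3). Empty cells in order:
  (1,3): 0/2 same-type → still unsatisfied.
  (1,4): 0/0 same-type → satisfied — stop here.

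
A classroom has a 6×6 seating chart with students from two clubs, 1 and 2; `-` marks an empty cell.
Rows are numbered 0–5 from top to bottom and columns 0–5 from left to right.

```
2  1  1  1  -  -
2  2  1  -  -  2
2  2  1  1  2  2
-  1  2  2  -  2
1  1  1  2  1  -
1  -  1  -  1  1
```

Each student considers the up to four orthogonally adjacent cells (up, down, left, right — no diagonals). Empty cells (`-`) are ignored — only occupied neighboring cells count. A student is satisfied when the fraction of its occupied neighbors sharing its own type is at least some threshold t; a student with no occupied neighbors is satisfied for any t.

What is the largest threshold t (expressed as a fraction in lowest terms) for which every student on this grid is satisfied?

Row 0: (0,0)2 1/2 · (0,1)1 1/3 · (0,2)1 3/3 · (0,3)1 1/1
Row 1: (1,0)2 3/3 · (1,1)2 2/4 · (1,2)1 2/3 · (1,5)2 1/1
Row 2: (2,0)2 2/2 · (2,1)2 2/4 · (2,2)1 2/4 · (2,3)1 1/3 · (2,4)2 1/2 · (2,5)2 3/3
Row 3: (3,1)1 1/3 · (3,2)2 1/4 · (3,3)2 2/3 · (3,5)2 1/1
Row 4: (4,0)1 2/2 · (4,1)1 3/3 · (4,2)1 2/4 · (4,3)2 1/3 · (4,4)1 1/2
Row 5: (5,0)1 1/1 · (5,2)1 1/1 · (5,4)1 2/2 · (5,5)1 1/1
The smallest same-type fraction is 1/4 at (3,2), which reduces to 1/4. Any threshold above that leaves this student unsatisfied.

1/4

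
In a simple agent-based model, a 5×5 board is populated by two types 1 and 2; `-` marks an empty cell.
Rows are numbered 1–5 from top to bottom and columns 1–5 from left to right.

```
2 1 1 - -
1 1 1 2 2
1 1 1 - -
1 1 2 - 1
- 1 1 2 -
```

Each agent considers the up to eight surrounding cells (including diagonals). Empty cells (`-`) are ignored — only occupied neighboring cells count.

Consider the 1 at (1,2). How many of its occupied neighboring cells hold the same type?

4

Occupied neighbors of (1,2): (1,1)=2, (1,3)=1, (2,1)=1, (2,2)=1, (2,3)=1.
Same type (1): 4 of 5.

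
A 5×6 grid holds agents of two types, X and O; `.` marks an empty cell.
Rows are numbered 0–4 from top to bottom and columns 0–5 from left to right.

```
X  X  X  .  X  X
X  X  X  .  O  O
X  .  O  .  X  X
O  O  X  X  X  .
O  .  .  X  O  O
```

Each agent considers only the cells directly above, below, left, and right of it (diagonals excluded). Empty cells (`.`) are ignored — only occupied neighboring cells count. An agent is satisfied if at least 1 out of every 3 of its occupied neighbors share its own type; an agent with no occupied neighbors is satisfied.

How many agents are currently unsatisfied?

1

(0,0)X 2/2 ok
(0,1)X 3/3 ok
(0,2)X 2/2 ok
(0,4)X 1/2 ok
(0,5)X 1/2 ok
(1,0)X 3/3 ok
(1,1)X 3/3 ok
(1,2)X 2/3 ok
(1,4)O 1/3 ok
(1,5)O 1/3 ok
(2,0)X 1/2 ok
(2,2)O 0/2 unhappy
(2,4)X 2/3 ok
(2,5)X 1/2 ok
(3,0)O 2/3 ok
(3,1)O 1/2 ok
(3,2)X 1/3 ok
(3,3)X 3/3 ok
(3,4)X 2/3 ok
(4,0)O 1/1 ok
(4,3)X 1/2 ok
(4,4)O 1/3 ok
(4,5)O 1/1 ok
Unsatisfied: (2,2) — 1 in total.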